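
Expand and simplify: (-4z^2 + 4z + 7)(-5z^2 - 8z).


Distribute each term of the first polynomial:
  (-4z^2)(-5z^2 - 8z) = 20z^4 + 32z^3
  (4z)(-5z^2 - 8z) = -20z^3 - 32z^2
  (7)(-5z^2 - 8z) = -35z^2 - 56z
Sum: 20z^4 + 12z^3 - 67z^2 - 56z


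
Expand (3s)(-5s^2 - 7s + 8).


Distribute each term of the first polynomial:
  (3s)(-5s^2 - 7s + 8) = -15s^3 - 21s^2 + 24s
Sum: -15s^3 - 21s^2 + 24s


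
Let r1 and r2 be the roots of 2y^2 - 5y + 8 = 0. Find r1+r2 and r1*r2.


For ay^2+by+c=0: sum = -b/a, product = c/a.
a=2, b=-5, c=8
Sum = -(-5)/2 = 5/2
Product = (8)/2 = 4


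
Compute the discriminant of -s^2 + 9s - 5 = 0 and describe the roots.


D = b^2 - 4ac = (9)^2 - 4(-1)(-5) = 81 - 20 = 61
Since D > 0: two distinct irrational roots


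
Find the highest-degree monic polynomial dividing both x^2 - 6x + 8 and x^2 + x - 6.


Factor each:
  x^2 - 6x + 8 = (x - 2)(x - 4)
  x^2 + x - 6 = (x - 2)(x + 3)
Common monic factor: x - 2


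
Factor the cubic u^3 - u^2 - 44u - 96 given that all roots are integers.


Try integer roots (divisors of -96). u=-4: p(-4)=0.
Divide out (u + 4): quotient is u^2 - 5u - 24.
Factor the quadratic: (u + 3)(u - 8)
Result: (u + 4)(u + 3)(u - 8)


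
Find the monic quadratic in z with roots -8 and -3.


p(z) = (z + 8)(z + 3)
Expand: z^2 + 11z + 24


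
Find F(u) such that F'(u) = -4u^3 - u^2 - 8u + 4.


Reverse power rule on each term:
  ∫ -4u^3 du = -u^4
  ∫ -u^2 du = -(1/3)u^3
  ∫ -8u du = -4u^2
  ∫ 4 du = 4u
F(u) = -u^4 - (1/3)u^3 - 4u^2 + 4u + C


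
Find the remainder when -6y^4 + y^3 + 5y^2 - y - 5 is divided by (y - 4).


By the Remainder Theorem, the remainder equals p(4):
  -6*(4)^4 = -1536
  1*(4)^3 = 64
  5*(4)^2 = 80
  -1*(4)^1 = -4
  constant: -5
Sum: -1536 + 64 + 80 - 4 - 5 = -1401


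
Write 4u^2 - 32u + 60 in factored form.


Roots satisfy r1 + r2 = -b/a = 8 and r1*r2 = c/a = 15.
So r1 = 3, r2 = 5.
4u^2 - 32u + 60 = 4(u - r1)(u - r2) = 4(u - 3)(u - 5)


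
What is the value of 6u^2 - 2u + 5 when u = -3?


Using direct substitution:
  6 * (-3)^2 = 54
  -2 * (-3)^1 = 6
  constant: 5
Sum = 54 + 6 + 5 = 65


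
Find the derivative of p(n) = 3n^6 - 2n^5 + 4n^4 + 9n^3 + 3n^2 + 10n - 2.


Apply the power rule term by term:
  d/dn(3n^6) = 18n^5
  d/dn(-2n^5) = -10n^4
  d/dn(4n^4) = 16n^3
  d/dn(9n^3) = 27n^2
  d/dn(3n^2) = 6n
  d/dn(10n) = 10
  d/dn(-2) = 0
p'(n) = 18n^5 - 10n^4 + 16n^3 + 27n^2 + 6n + 10


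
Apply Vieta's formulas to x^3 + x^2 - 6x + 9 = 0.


Monic cubic x^3+bx^2+cx+d=0: sum=-b, pairwise sum=c, product=-d.
b=1, c=-6, d=9
r1+r2+r3 = -1
r1r2+r1r3+r2r3 = -6
r1r2r3 = -9


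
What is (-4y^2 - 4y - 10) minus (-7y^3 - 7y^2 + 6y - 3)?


Distribute the minus sign:
  (-4y^2 - 4y - 10)
- (-7y^3 - 7y^2 + 6y - 3)
Negate second polynomial: 7y^3 + 7y^2 - 6y + 3
Add: 7y^3 + 3y^2 - 10y - 7


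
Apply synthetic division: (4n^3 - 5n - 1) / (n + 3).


Synthetic division with c = -3. Coefficients: 4, 0, -5, -1
Bring down 4.
  4 * -3 = -12; -12 + 0 = -12
  -12 * -3 = 36; 36 - 5 = 31
  31 * -3 = -93; -93 - 1 = -94
Quotient: 4n^2 - 12n + 31, Remainder: -94


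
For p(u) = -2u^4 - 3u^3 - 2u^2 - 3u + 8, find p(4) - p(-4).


p(4) = -740
p(-4) = -332
p(4) - p(-4) = -740 + 332 = -408


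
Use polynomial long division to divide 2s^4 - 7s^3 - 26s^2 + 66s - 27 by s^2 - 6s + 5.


(2s^4 - 7s^3 - 26s^2 + 66s - 27) / (s^2 - 6s + 5)
Step 1: 2s^2 * (s^2 - 6s + 5) = 2s^4 - 12s^3 + 10s^2; subtract.
Step 2: 5s * (s^2 - 6s + 5) = 5s^3 - 30s^2 + 25s; subtract.
Step 3: -6 * (s^2 - 6s + 5) = -6s^2 + 36s - 30; subtract.
Quotient: 2s^2 + 5s - 6, Remainder: 5s + 3


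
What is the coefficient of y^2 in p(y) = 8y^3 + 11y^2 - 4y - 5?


Read off the coefficient of y^2: 11


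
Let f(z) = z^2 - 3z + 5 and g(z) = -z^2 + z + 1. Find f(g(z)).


Substitute g(z) into f:
f(g(z)) = 1*(-z^2 + z + 1)^2 + (-3)*(-z^2 + z + 1) + 5
(-z^2 + z + 1)^2 = z^4 - 2z^3 - z^2 + 2z + 1
Expand and combine: z^4 - 2z^3 + 2z^2 - z + 3


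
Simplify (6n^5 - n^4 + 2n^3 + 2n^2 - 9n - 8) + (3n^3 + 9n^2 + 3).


Align terms by degree and add:
  6n^5 - n^4 + 2n^3 + 2n^2 - 9n - 8
+ 3n^3 + 9n^2 + 3
= 6n^5 - n^4 + 5n^3 + 11n^2 - 9n - 5


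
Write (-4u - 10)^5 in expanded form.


Expand (-4u - 10)^5 by repeated multiplication:
  (-4u - 10)^2 = 16u^2 + 80u + 100
  (-4u - 10)^3 = -64u^3 - 480u^2 - 1200u - 1000
  (-4u - 10)^4 = 256u^4 + 2560u^3 + 9600u^2 + 16000u + 10000
= -1024u^5 - 12800u^4 - 64000u^3 - 160000u^2 - 200000u - 100000


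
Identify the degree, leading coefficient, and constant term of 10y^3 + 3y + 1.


Highest power of y is 3, with coefficient 10. Constant term is 1.
Degree = 3, leading coefficient = 10, constant term = 1


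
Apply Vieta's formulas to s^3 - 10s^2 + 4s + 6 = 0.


Monic cubic s^3+bs^2+cs+d=0: sum=-b, pairwise sum=c, product=-d.
b=-10, c=4, d=6
r1+r2+r3 = 10
r1r2+r1r3+r2r3 = 4
r1r2r3 = -6


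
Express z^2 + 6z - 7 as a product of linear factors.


Roots satisfy r1 + r2 = -b/a = -6 and r1*r2 = c/a = -7.
So r1 = 1, r2 = -7.
z^2 + 6z - 7 = (z - r1)(z - r2) = (z - 1)(z + 7)


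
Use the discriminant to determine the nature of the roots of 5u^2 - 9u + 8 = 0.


D = b^2 - 4ac = (-9)^2 - 4(5)(8) = 81 - 160 = -79
Since D < 0: two complex conjugate roots (no real roots)


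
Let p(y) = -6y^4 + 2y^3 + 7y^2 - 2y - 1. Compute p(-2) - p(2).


p(-2) = -81
p(2) = -57
p(-2) - p(2) = -81 + 57 = -24


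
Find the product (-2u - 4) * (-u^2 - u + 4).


Distribute each term of the first polynomial:
  (-2u)(-u^2 - u + 4) = 2u^3 + 2u^2 - 8u
  (-4)(-u^2 - u + 4) = 4u^2 + 4u - 16
Sum: 2u^3 + 6u^2 - 4u - 16


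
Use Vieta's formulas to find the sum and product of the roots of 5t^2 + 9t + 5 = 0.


For at^2+bt+c=0: sum = -b/a, product = c/a.
a=5, b=9, c=5
Sum = -(9)/5 = -9/5
Product = (5)/5 = 1


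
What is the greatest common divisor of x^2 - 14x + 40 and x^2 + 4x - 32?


Factor each:
  x^2 - 14x + 40 = (x - 4)(x - 10)
  x^2 + 4x - 32 = (x - 4)(x + 8)
Common monic factor: x - 4


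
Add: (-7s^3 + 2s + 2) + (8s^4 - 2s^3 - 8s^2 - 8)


Align terms by degree and add:
  -7s^3 + 2s + 2
+ 8s^4 - 2s^3 - 8s^2 - 8
= 8s^4 - 9s^3 - 8s^2 + 2s - 6


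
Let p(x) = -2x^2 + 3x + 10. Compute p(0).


Using direct substitution:
  -2 * (0)^2 = 0
  3 * (0)^1 = 0
  constant: 10
Sum = 0 + 0 + 10 = 10


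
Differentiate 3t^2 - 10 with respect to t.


Apply the power rule term by term:
  d/dt(3t^2) = 6t
  d/dt(-10) = 0
p'(t) = 6t


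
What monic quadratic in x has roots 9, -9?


p(x) = (x - 9)(x + 9)
Expand: x^2 - 81


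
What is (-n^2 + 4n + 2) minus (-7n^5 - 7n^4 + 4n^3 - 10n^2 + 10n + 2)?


Distribute the minus sign:
  (-n^2 + 4n + 2)
- (-7n^5 - 7n^4 + 4n^3 - 10n^2 + 10n + 2)
Negate second polynomial: 7n^5 + 7n^4 - 4n^3 + 10n^2 - 10n - 2
Add: 7n^5 + 7n^4 - 4n^3 + 9n^2 - 6n


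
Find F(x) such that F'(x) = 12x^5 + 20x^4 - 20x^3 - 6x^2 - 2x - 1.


Reverse power rule on each term:
  ∫ 12x^5 dx = 2x^6
  ∫ 20x^4 dx = 4x^5
  ∫ -20x^3 dx = -5x^4
  ∫ -6x^2 dx = -2x^3
  ∫ -2x dx = -x^2
  ∫ -1 dx = -x
F(x) = 2x^6 + 4x^5 - 5x^4 - 2x^3 - x^2 - x + C


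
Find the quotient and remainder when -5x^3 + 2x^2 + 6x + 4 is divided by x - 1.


(-5x^3 + 2x^2 + 6x + 4) / (x - 1)
Step 1: -5x^2 * (x - 1) = -5x^3 + 5x^2; subtract.
Step 2: -3x * (x - 1) = -3x^2 + 3x; subtract.
Step 3: 3 * (x - 1) = 3x - 3; subtract.
Quotient: -5x^2 - 3x + 3, Remainder: 7


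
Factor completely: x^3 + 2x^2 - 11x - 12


Try integer roots (divisors of -12). x=-4: p(-4)=0.
Divide out (x + 4): quotient is x^2 - 2x - 3.
Factor the quadratic: (x + 1)(x - 3)
Result: (x + 4)(x + 1)(x - 3)


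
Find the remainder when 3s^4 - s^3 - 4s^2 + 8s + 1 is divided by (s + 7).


By the Remainder Theorem, the remainder equals p(-7):
  3*(-7)^4 = 7203
  -1*(-7)^3 = 343
  -4*(-7)^2 = -196
  8*(-7)^1 = -56
  constant: 1
Sum: 7203 + 343 - 196 - 56 + 1 = 7295


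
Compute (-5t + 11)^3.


Expand (-5t + 11)^3 by repeated multiplication:
  (-5t + 11)^2 = 25t^2 - 110t + 121
= -125t^3 + 825t^2 - 1815t + 1331


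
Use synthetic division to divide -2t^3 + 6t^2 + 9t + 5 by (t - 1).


Synthetic division with c = 1. Coefficients: -2, 6, 9, 5
Bring down -2.
  -2 * 1 = -2; -2 + 6 = 4
  4 * 1 = 4; 4 + 9 = 13
  13 * 1 = 13; 13 + 5 = 18
Quotient: -2t^2 + 4t + 13, Remainder: 18


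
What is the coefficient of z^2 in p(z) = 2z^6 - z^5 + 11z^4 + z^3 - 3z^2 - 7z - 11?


Read off the coefficient of z^2: -3


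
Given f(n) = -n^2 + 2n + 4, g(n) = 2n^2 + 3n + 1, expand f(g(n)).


Substitute g(n) into f:
f(g(n)) = -1*(2n^2 + 3n + 1)^2 + 2*(2n^2 + 3n + 1) + 4
(2n^2 + 3n + 1)^2 = 4n^4 + 12n^3 + 13n^2 + 6n + 1
Expand and combine: -4n^4 - 12n^3 - 9n^2 + 5


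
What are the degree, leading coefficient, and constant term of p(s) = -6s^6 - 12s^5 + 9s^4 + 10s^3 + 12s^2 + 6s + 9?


Highest power of s is 6, with coefficient -6. Constant term is 9.
Degree = 6, leading coefficient = -6, constant term = 9


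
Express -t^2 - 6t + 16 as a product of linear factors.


Roots satisfy r1 + r2 = -b/a = -6 and r1*r2 = c/a = -16.
So r1 = 2, r2 = -8.
-t^2 - 6t + 16 = -(t - r1)(t - r2) = -(t - 2)(t + 8)


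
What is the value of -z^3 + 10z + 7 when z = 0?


Using direct substitution:
  -1 * (0)^3 = 0
  0 * (0)^2 = 0
  10 * (0)^1 = 0
  constant: 7
Sum = 0 + 0 + 0 + 7 = 7


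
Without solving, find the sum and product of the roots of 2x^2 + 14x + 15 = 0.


For ax^2+bx+c=0: sum = -b/a, product = c/a.
a=2, b=14, c=15
Sum = -(14)/2 = -7
Product = (15)/2 = 15/2


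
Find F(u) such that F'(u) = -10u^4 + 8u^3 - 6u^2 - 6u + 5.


Reverse power rule on each term:
  ∫ -10u^4 du = -2u^5
  ∫ 8u^3 du = 2u^4
  ∫ -6u^2 du = -2u^3
  ∫ -6u du = -3u^2
  ∫ 5 du = 5u
F(u) = -2u^5 + 2u^4 - 2u^3 - 3u^2 + 5u + C


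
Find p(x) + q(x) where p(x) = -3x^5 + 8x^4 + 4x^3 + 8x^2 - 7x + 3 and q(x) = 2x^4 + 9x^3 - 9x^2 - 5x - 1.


Align terms by degree and add:
  -3x^5 + 8x^4 + 4x^3 + 8x^2 - 7x + 3
+ 2x^4 + 9x^3 - 9x^2 - 5x - 1
= -3x^5 + 10x^4 + 13x^3 - x^2 - 12x + 2


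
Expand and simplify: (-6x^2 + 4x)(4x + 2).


Distribute each term of the first polynomial:
  (-6x^2)(4x + 2) = -24x^3 - 12x^2
  (4x)(4x + 2) = 16x^2 + 8x
Sum: -24x^3 + 4x^2 + 8x


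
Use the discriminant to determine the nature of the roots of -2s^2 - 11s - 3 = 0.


D = b^2 - 4ac = (-11)^2 - 4(-2)(-3) = 121 - 24 = 97
Since D > 0: two distinct irrational roots


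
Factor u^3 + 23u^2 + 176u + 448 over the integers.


Try integer roots (divisors of 448). u=-7: p(-7)=0.
Divide out (u + 7): quotient is u^2 + 16u + 64.
Factor the quadratic: (u + 8)(u + 8)
Result: (u + 7)(u + 8)(u + 8)


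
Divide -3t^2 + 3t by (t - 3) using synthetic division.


Synthetic division with c = 3. Coefficients: -3, 3, 0
Bring down -3.
  -3 * 3 = -9; -9 + 3 = -6
  -6 * 3 = -18; -18 + 0 = -18
Quotient: -3t - 6, Remainder: -18


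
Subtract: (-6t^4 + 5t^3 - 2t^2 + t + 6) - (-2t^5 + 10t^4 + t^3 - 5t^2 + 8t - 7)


Distribute the minus sign:
  (-6t^4 + 5t^3 - 2t^2 + t + 6)
- (-2t^5 + 10t^4 + t^3 - 5t^2 + 8t - 7)
Negate second polynomial: 2t^5 - 10t^4 - t^3 + 5t^2 - 8t + 7
Add: 2t^5 - 16t^4 + 4t^3 + 3t^2 - 7t + 13


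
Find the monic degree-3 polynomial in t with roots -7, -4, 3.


p(t) = (t + 7)(t + 4)(t - 3)
Expand: t^3 + 8t^2 - 5t - 84


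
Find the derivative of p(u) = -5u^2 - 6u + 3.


Apply the power rule term by term:
  d/du(-5u^2) = -10u
  d/du(-6u) = -6
  d/du(3) = 0
p'(u) = -10u - 6


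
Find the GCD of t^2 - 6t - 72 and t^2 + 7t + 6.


Factor each:
  t^2 - 6t - 72 = (t + 6)(t - 12)
  t^2 + 7t + 6 = (t + 6)(t + 1)
Common monic factor: t + 6


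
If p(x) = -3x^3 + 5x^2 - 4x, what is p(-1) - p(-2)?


p(-1) = 12
p(-2) = 52
p(-1) - p(-2) = 12 - 52 = -40


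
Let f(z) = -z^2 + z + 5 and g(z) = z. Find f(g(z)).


Substitute g(z) into f:
f(g(z)) = -1*(z)^2 + 1*(z) + 5
(z)^2 = z^2
Expand and combine: -z^2 + z + 5


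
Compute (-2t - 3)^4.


Expand (-2t - 3)^4 by repeated multiplication:
  (-2t - 3)^2 = 4t^2 + 12t + 9
  (-2t - 3)^3 = -8t^3 - 36t^2 - 54t - 27
= 16t^4 + 96t^3 + 216t^2 + 216t + 81


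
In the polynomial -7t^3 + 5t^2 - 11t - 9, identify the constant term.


Read off the constant term: -9


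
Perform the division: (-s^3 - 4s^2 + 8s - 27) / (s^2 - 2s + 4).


(-s^3 - 4s^2 + 8s - 27) / (s^2 - 2s + 4)
Step 1: -s * (s^2 - 2s + 4) = -s^3 + 2s^2 - 4s; subtract.
Step 2: -6 * (s^2 - 2s + 4) = -6s^2 + 12s - 24; subtract.
Quotient: -s - 6, Remainder: -3


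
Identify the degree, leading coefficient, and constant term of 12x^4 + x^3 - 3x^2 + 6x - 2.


Highest power of x is 4, with coefficient 12. Constant term is -2.
Degree = 4, leading coefficient = 12, constant term = -2


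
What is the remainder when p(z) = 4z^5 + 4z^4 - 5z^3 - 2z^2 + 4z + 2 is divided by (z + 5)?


By the Remainder Theorem, the remainder equals p(-5):
  4*(-5)^5 = -12500
  4*(-5)^4 = 2500
  -5*(-5)^3 = 625
  -2*(-5)^2 = -50
  4*(-5)^1 = -20
  constant: 2
Sum: -12500 + 2500 + 625 - 50 - 20 + 2 = -9443


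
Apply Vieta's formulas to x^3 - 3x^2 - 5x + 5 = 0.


Monic cubic x^3+bx^2+cx+d=0: sum=-b, pairwise sum=c, product=-d.
b=-3, c=-5, d=5
r1+r2+r3 = 3
r1r2+r1r3+r2r3 = -5
r1r2r3 = -5


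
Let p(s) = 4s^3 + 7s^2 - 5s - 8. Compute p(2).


Using direct substitution:
  4 * (2)^3 = 32
  7 * (2)^2 = 28
  -5 * (2)^1 = -10
  constant: -8
Sum = 32 + 28 - 10 - 8 = 42


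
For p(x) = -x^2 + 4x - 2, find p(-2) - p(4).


p(-2) = -14
p(4) = -2
p(-2) - p(4) = -14 + 2 = -12


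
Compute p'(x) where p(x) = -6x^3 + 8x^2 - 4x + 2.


Apply the power rule term by term:
  d/dx(-6x^3) = -18x^2
  d/dx(8x^2) = 16x
  d/dx(-4x) = -4
  d/dx(2) = 0
p'(x) = -18x^2 + 16x - 4


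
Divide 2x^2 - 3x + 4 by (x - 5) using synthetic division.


Synthetic division with c = 5. Coefficients: 2, -3, 4
Bring down 2.
  2 * 5 = 10; 10 - 3 = 7
  7 * 5 = 35; 35 + 4 = 39
Quotient: 2x + 7, Remainder: 39


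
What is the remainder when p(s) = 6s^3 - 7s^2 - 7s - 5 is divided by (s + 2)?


By the Remainder Theorem, the remainder equals p(-2):
  6*(-2)^3 = -48
  -7*(-2)^2 = -28
  -7*(-2)^1 = 14
  constant: -5
Sum: -48 - 28 + 14 - 5 = -67


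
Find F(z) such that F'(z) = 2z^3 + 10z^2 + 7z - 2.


Reverse power rule on each term:
  ∫ 2z^3 dz = (1/2)z^4
  ∫ 10z^2 dz = (10/3)z^3
  ∫ 7z dz = (7/2)z^2
  ∫ -2 dz = -2z
F(z) = (1/2)z^4 + (10/3)z^3 + (7/2)z^2 - 2z + C


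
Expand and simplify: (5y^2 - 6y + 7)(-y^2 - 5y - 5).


Distribute each term of the first polynomial:
  (5y^2)(-y^2 - 5y - 5) = -5y^4 - 25y^3 - 25y^2
  (-6y)(-y^2 - 5y - 5) = 6y^3 + 30y^2 + 30y
  (7)(-y^2 - 5y - 5) = -7y^2 - 35y - 35
Sum: -5y^4 - 19y^3 - 2y^2 - 5y - 35


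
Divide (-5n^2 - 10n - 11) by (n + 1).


(-5n^2 - 10n - 11) / (n + 1)
Step 1: -5n * (n + 1) = -5n^2 - 5n; subtract.
Step 2: -5 * (n + 1) = -5n - 5; subtract.
Quotient: -5n - 5, Remainder: -6


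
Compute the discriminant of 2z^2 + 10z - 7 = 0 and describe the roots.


D = b^2 - 4ac = (10)^2 - 4(2)(-7) = 100 + 56 = 156
Since D > 0: two distinct irrational roots


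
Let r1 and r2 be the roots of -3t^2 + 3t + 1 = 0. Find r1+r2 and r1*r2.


For at^2+bt+c=0: sum = -b/a, product = c/a.
a=-3, b=3, c=1
Sum = -(3)/-3 = 1
Product = (1)/-3 = -1/3


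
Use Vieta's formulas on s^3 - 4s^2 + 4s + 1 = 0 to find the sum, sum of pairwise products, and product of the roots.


Monic cubic s^3+bs^2+cs+d=0: sum=-b, pairwise sum=c, product=-d.
b=-4, c=4, d=1
r1+r2+r3 = 4
r1r2+r1r3+r2r3 = 4
r1r2r3 = -1


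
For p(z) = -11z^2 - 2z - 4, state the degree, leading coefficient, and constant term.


Highest power of z is 2, with coefficient -11. Constant term is -4.
Degree = 2, leading coefficient = -11, constant term = -4


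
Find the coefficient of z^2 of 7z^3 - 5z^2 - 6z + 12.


Read off the coefficient of z^2: -5


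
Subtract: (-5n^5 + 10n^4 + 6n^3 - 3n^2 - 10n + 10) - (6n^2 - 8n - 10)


Distribute the minus sign:
  (-5n^5 + 10n^4 + 6n^3 - 3n^2 - 10n + 10)
- (6n^2 - 8n - 10)
Negate second polynomial: -6n^2 + 8n + 10
Add: -5n^5 + 10n^4 + 6n^3 - 9n^2 - 2n + 20


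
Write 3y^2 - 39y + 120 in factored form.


Roots satisfy r1 + r2 = -b/a = 13 and r1*r2 = c/a = 40.
So r1 = 5, r2 = 8.
3y^2 - 39y + 120 = 3(y - r1)(y - r2) = 3(y - 5)(y - 8)


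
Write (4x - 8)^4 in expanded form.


Expand (4x - 8)^4 by repeated multiplication:
  (4x - 8)^2 = 16x^2 - 64x + 64
  (4x - 8)^3 = 64x^3 - 384x^2 + 768x - 512
= 256x^4 - 2048x^3 + 6144x^2 - 8192x + 4096


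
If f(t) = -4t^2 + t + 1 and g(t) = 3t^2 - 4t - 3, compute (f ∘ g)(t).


Substitute g(t) into f:
f(g(t)) = -4*(3t^2 - 4t - 3)^2 + 1*(3t^2 - 4t - 3) + 1
(3t^2 - 4t - 3)^2 = 9t^4 - 24t^3 - 2t^2 + 24t + 9
Expand and combine: -36t^4 + 96t^3 + 11t^2 - 100t - 38


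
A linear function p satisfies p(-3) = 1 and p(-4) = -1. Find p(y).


p(y) = my + b. Using p(-3)=1, p(-4)=-1:
m = (1 + 1)/(-3 + 4) = 2/1 = 2
b = 1 - m*(-3) = 1 + 6 = 7
p(y) = 2y + 7


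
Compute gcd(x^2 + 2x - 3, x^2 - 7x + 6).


Factor each:
  x^2 + 2x - 3 = (x - 1)(x + 3)
  x^2 - 7x + 6 = (x - 1)(x - 6)
Common monic factor: x - 1


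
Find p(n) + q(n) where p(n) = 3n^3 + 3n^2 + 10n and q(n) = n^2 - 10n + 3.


Align terms by degree and add:
  3n^3 + 3n^2 + 10n
+ n^2 - 10n + 3
= 3n^3 + 4n^2 + 3


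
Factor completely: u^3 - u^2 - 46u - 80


Try integer roots (divisors of -80). u=-2: p(-2)=0.
Divide out (u + 2): quotient is u^2 - 3u - 40.
Factor the quadratic: (u - 8)(u + 5)
Result: (u + 2)(u - 8)(u + 5)


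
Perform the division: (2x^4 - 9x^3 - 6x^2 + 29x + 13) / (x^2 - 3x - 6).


(2x^4 - 9x^3 - 6x^2 + 29x + 13) / (x^2 - 3x - 6)
Step 1: 2x^2 * (x^2 - 3x - 6) = 2x^4 - 6x^3 - 12x^2; subtract.
Step 2: -3x * (x^2 - 3x - 6) = -3x^3 + 9x^2 + 18x; subtract.
Step 3: -3 * (x^2 - 3x - 6) = -3x^2 + 9x + 18; subtract.
Quotient: 2x^2 - 3x - 3, Remainder: 2x - 5


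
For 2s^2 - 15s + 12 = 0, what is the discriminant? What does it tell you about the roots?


D = b^2 - 4ac = (-15)^2 - 4(2)(12) = 225 - 96 = 129
Since D > 0: two distinct irrational roots


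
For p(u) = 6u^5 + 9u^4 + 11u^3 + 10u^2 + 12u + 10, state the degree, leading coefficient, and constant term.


Highest power of u is 5, with coefficient 6. Constant term is 10.
Degree = 5, leading coefficient = 6, constant term = 10


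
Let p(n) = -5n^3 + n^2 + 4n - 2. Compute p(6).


Using direct substitution:
  -5 * (6)^3 = -1080
  1 * (6)^2 = 36
  4 * (6)^1 = 24
  constant: -2
Sum = -1080 + 36 + 24 - 2 = -1022


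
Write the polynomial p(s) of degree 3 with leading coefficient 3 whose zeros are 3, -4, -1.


p(s) = 3(s - 3)(s + 4)(s + 1)
Expand: 3s^3 + 6s^2 - 33s - 36


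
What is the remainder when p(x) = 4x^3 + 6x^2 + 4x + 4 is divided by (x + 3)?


By the Remainder Theorem, the remainder equals p(-3):
  4*(-3)^3 = -108
  6*(-3)^2 = 54
  4*(-3)^1 = -12
  constant: 4
Sum: -108 + 54 - 12 + 4 = -62


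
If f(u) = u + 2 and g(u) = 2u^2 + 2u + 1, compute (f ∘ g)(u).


Substitute g(u) into f:
f(g(u)) = 1*(2u^2 + 2u + 1) + 2
Expand and combine: 2u^2 + 2u + 3


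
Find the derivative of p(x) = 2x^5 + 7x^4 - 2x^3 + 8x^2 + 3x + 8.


Apply the power rule term by term:
  d/dx(2x^5) = 10x^4
  d/dx(7x^4) = 28x^3
  d/dx(-2x^3) = -6x^2
  d/dx(8x^2) = 16x
  d/dx(3x) = 3
  d/dx(8) = 0
p'(x) = 10x^4 + 28x^3 - 6x^2 + 16x + 3


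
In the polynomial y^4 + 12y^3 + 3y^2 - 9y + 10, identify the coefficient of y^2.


Read off the coefficient of y^2: 3


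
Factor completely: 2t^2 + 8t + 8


Roots satisfy r1 + r2 = -b/a = -4 and r1*r2 = c/a = 4.
So r1 = -2, r2 = -2.
2t^2 + 8t + 8 = 2(t - r1)(t - r2) = 2(t + 2)(t + 2)


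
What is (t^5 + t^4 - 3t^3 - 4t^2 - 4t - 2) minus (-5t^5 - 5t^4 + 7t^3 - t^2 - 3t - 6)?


Distribute the minus sign:
  (t^5 + t^4 - 3t^3 - 4t^2 - 4t - 2)
- (-5t^5 - 5t^4 + 7t^3 - t^2 - 3t - 6)
Negate second polynomial: 5t^5 + 5t^4 - 7t^3 + t^2 + 3t + 6
Add: 6t^5 + 6t^4 - 10t^3 - 3t^2 - t + 4


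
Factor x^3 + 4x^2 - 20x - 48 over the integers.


Try integer roots (divisors of -48). x=4: p(4)=0.
Divide out (x - 4): quotient is x^2 + 8x + 12.
Factor the quadratic: (x + 2)(x + 6)
Result: (x - 4)(x + 2)(x + 6)


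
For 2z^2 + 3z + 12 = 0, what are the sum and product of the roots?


For az^2+bz+c=0: sum = -b/a, product = c/a.
a=2, b=3, c=12
Sum = -(3)/2 = -3/2
Product = (12)/2 = 6


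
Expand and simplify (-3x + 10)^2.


Expand (-3x + 10)^2 by repeated multiplication:
= 9x^2 - 60x + 100


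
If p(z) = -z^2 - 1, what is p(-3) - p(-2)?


p(-3) = -10
p(-2) = -5
p(-3) - p(-2) = -10 + 5 = -5


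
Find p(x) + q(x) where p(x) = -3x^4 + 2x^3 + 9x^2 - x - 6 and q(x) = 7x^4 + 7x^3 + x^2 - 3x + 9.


Align terms by degree and add:
  -3x^4 + 2x^3 + 9x^2 - x - 6
+ 7x^4 + 7x^3 + x^2 - 3x + 9
= 4x^4 + 9x^3 + 10x^2 - 4x + 3


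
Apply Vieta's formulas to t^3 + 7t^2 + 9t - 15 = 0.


Monic cubic t^3+bt^2+ct+d=0: sum=-b, pairwise sum=c, product=-d.
b=7, c=9, d=-15
r1+r2+r3 = -7
r1r2+r1r3+r2r3 = 9
r1r2r3 = 15


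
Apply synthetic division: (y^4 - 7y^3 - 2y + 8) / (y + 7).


Synthetic division with c = -7. Coefficients: 1, -7, 0, -2, 8
Bring down 1.
  1 * -7 = -7; -7 - 7 = -14
  -14 * -7 = 98; 98 + 0 = 98
  98 * -7 = -686; -686 - 2 = -688
  -688 * -7 = 4816; 4816 + 8 = 4824
Quotient: y^3 - 14y^2 + 98y - 688, Remainder: 4824


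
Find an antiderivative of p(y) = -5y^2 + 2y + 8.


Reverse power rule on each term:
  ∫ -5y^2 dy = -(5/3)y^3
  ∫ 2y dy = y^2
  ∫ 8 dy = 8y
F(y) = -(5/3)y^3 + y^2 + 8y + C


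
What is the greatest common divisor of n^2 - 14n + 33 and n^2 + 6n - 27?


Factor each:
  n^2 - 14n + 33 = (n - 3)(n - 11)
  n^2 + 6n - 27 = (n - 3)(n + 9)
Common monic factor: n - 3


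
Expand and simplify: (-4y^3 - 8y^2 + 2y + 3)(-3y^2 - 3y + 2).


Distribute each term of the first polynomial:
  (-4y^3)(-3y^2 - 3y + 2) = 12y^5 + 12y^4 - 8y^3
  (-8y^2)(-3y^2 - 3y + 2) = 24y^4 + 24y^3 - 16y^2
  (2y)(-3y^2 - 3y + 2) = -6y^3 - 6y^2 + 4y
  (3)(-3y^2 - 3y + 2) = -9y^2 - 9y + 6
Sum: 12y^5 + 36y^4 + 10y^3 - 31y^2 - 5y + 6


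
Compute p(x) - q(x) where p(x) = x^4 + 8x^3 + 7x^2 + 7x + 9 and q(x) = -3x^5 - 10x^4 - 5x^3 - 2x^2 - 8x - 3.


Distribute the minus sign:
  (x^4 + 8x^3 + 7x^2 + 7x + 9)
- (-3x^5 - 10x^4 - 5x^3 - 2x^2 - 8x - 3)
Negate second polynomial: 3x^5 + 10x^4 + 5x^3 + 2x^2 + 8x + 3
Add: 3x^5 + 11x^4 + 13x^3 + 9x^2 + 15x + 12


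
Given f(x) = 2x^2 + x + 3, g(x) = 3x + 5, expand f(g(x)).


Substitute g(x) into f:
f(g(x)) = 2*(3x + 5)^2 + 1*(3x + 5) + 3
(3x + 5)^2 = 9x^2 + 30x + 25
Expand and combine: 18x^2 + 63x + 58


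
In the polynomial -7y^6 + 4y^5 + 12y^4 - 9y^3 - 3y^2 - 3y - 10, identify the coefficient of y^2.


Read off the coefficient of y^2: -3


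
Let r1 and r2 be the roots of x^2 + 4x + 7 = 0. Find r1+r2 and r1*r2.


For ax^2+bx+c=0: sum = -b/a, product = c/a.
a=1, b=4, c=7
Sum = -(4)/1 = -4
Product = (7)/1 = 7


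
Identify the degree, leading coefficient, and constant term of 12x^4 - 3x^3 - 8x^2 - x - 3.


Highest power of x is 4, with coefficient 12. Constant term is -3.
Degree = 4, leading coefficient = 12, constant term = -3


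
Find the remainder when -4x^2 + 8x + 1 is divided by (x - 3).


By the Remainder Theorem, the remainder equals p(3):
  -4*(3)^2 = -36
  8*(3)^1 = 24
  constant: 1
Sum: -36 + 24 + 1 = -11


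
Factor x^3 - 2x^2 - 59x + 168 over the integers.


Try integer roots (divisors of 168). x=3: p(3)=0.
Divide out (x - 3): quotient is x^2 + x - 56.
Factor the quadratic: (x + 8)(x - 7)
Result: (x - 3)(x + 8)(x - 7)


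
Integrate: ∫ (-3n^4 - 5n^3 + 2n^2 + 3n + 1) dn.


Reverse power rule on each term:
  ∫ -3n^4 dn = -(3/5)n^5
  ∫ -5n^3 dn = -(5/4)n^4
  ∫ 2n^2 dn = (2/3)n^3
  ∫ 3n dn = (3/2)n^2
  ∫ 1 dn = n
F(n) = -(3/5)n^5 - (5/4)n^4 + (2/3)n^3 + (3/2)n^2 + n + C


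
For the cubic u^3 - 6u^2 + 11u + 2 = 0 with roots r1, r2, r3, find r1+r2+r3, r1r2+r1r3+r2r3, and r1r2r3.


Monic cubic u^3+bu^2+cu+d=0: sum=-b, pairwise sum=c, product=-d.
b=-6, c=11, d=2
r1+r2+r3 = 6
r1r2+r1r3+r2r3 = 11
r1r2r3 = -2


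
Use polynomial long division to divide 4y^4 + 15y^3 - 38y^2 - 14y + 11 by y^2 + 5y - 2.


(4y^4 + 15y^3 - 38y^2 - 14y + 11) / (y^2 + 5y - 2)
Step 1: 4y^2 * (y^2 + 5y - 2) = 4y^4 + 20y^3 - 8y^2; subtract.
Step 2: -5y * (y^2 + 5y - 2) = -5y^3 - 25y^2 + 10y; subtract.
Step 3: -5 * (y^2 + 5y - 2) = -5y^2 - 25y + 10; subtract.
Quotient: 4y^2 - 5y - 5, Remainder: y + 1


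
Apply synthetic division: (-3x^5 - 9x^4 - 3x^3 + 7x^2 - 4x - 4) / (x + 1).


Synthetic division with c = -1. Coefficients: -3, -9, -3, 7, -4, -4
Bring down -3.
  -3 * -1 = 3; 3 - 9 = -6
  -6 * -1 = 6; 6 - 3 = 3
  3 * -1 = -3; -3 + 7 = 4
  4 * -1 = -4; -4 - 4 = -8
  -8 * -1 = 8; 8 - 4 = 4
Quotient: -3x^4 - 6x^3 + 3x^2 + 4x - 8, Remainder: 4


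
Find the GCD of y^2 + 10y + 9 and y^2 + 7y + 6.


Factor each:
  y^2 + 10y + 9 = (y + 1)(y + 9)
  y^2 + 7y + 6 = (y + 1)(y + 6)
Common monic factor: y + 1


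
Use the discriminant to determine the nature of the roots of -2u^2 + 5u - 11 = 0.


D = b^2 - 4ac = (5)^2 - 4(-2)(-11) = 25 - 88 = -63
Since D < 0: two complex conjugate roots (no real roots)


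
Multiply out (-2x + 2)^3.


Expand (-2x + 2)^3 by repeated multiplication:
  (-2x + 2)^2 = 4x^2 - 8x + 4
= -8x^3 + 24x^2 - 24x + 8


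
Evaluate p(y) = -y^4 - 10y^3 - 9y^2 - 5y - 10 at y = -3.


Using direct substitution:
  -1 * (-3)^4 = -81
  -10 * (-3)^3 = 270
  -9 * (-3)^2 = -81
  -5 * (-3)^1 = 15
  constant: -10
Sum = -81 + 270 - 81 + 15 - 10 = 113


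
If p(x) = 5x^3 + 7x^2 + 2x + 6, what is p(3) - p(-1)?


p(3) = 210
p(-1) = 6
p(3) - p(-1) = 210 - 6 = 204


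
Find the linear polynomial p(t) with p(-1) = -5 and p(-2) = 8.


p(t) = mt + b. Using p(-1)=-5, p(-2)=8:
m = (-5 - 8)/(-1 + 2) = -13/1 = -13
b = -5 - m*(-1) = -5 - 13 = -18
p(t) = -13t - 18


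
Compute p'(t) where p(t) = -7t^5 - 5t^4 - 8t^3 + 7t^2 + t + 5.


Apply the power rule term by term:
  d/dt(-7t^5) = -35t^4
  d/dt(-5t^4) = -20t^3
  d/dt(-8t^3) = -24t^2
  d/dt(7t^2) = 14t
  d/dt(t) = 1
  d/dt(5) = 0
p'(t) = -35t^4 - 20t^3 - 24t^2 + 14t + 1


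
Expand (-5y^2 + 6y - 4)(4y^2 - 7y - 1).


Distribute each term of the first polynomial:
  (-5y^2)(4y^2 - 7y - 1) = -20y^4 + 35y^3 + 5y^2
  (6y)(4y^2 - 7y - 1) = 24y^3 - 42y^2 - 6y
  (-4)(4y^2 - 7y - 1) = -16y^2 + 28y + 4
Sum: -20y^4 + 59y^3 - 53y^2 + 22y + 4


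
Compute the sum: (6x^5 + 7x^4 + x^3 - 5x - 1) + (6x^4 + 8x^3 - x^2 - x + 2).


Align terms by degree and add:
  6x^5 + 7x^4 + x^3 - 5x - 1
+ 6x^4 + 8x^3 - x^2 - x + 2
= 6x^5 + 13x^4 + 9x^3 - x^2 - 6x + 1


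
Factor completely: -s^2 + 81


Roots satisfy r1 + r2 = -b/a = 0 and r1*r2 = c/a = -81.
So r1 = 9, r2 = -9.
-s^2 + 81 = -(s - r1)(s - r2) = -(s - 9)(s + 9)


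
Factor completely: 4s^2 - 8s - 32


Roots satisfy r1 + r2 = -b/a = 2 and r1*r2 = c/a = -8.
So r1 = 4, r2 = -2.
4s^2 - 8s - 32 = 4(s - r1)(s - r2) = 4(s - 4)(s + 2)


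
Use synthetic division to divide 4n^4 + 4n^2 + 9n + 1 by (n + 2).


Synthetic division with c = -2. Coefficients: 4, 0, 4, 9, 1
Bring down 4.
  4 * -2 = -8; -8 + 0 = -8
  -8 * -2 = 16; 16 + 4 = 20
  20 * -2 = -40; -40 + 9 = -31
  -31 * -2 = 62; 62 + 1 = 63
Quotient: 4n^3 - 8n^2 + 20n - 31, Remainder: 63


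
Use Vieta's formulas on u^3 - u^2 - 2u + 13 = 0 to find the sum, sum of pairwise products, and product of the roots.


Monic cubic u^3+bu^2+cu+d=0: sum=-b, pairwise sum=c, product=-d.
b=-1, c=-2, d=13
r1+r2+r3 = 1
r1r2+r1r3+r2r3 = -2
r1r2r3 = -13


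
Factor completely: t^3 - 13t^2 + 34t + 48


Try integer roots (divisors of 48). t=6: p(6)=0.
Divide out (t - 6): quotient is t^2 - 7t - 8.
Factor the quadratic: (t - 8)(t + 1)
Result: (t - 6)(t - 8)(t + 1)


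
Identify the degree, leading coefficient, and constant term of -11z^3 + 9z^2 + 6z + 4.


Highest power of z is 3, with coefficient -11. Constant term is 4.
Degree = 3, leading coefficient = -11, constant term = 4


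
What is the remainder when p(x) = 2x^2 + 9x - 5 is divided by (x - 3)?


By the Remainder Theorem, the remainder equals p(3):
  2*(3)^2 = 18
  9*(3)^1 = 27
  constant: -5
Sum: 18 + 27 - 5 = 40


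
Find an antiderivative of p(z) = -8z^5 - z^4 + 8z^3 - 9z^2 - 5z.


Reverse power rule on each term:
  ∫ -8z^5 dz = -(4/3)z^6
  ∫ -z^4 dz = -(1/5)z^5
  ∫ 8z^3 dz = 2z^4
  ∫ -9z^2 dz = -3z^3
  ∫ -5z dz = -(5/2)z^2
F(z) = -(4/3)z^6 - (1/5)z^5 + 2z^4 - 3z^3 - (5/2)z^2 + C


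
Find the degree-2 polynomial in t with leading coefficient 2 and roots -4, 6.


p(t) = 2(t + 4)(t - 6)
Expand: 2t^2 - 4t - 48


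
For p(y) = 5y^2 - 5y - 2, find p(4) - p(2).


p(4) = 58
p(2) = 8
p(4) - p(2) = 58 - 8 = 50


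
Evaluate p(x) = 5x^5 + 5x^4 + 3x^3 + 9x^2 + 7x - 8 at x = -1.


Using direct substitution:
  5 * (-1)^5 = -5
  5 * (-1)^4 = 5
  3 * (-1)^3 = -3
  9 * (-1)^2 = 9
  7 * (-1)^1 = -7
  constant: -8
Sum = -5 + 5 - 3 + 9 - 7 - 8 = -9


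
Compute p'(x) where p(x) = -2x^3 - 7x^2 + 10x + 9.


Apply the power rule term by term:
  d/dx(-2x^3) = -6x^2
  d/dx(-7x^2) = -14x
  d/dx(10x) = 10
  d/dx(9) = 0
p'(x) = -6x^2 - 14x + 10


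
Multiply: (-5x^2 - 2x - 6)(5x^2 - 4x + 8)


Distribute each term of the first polynomial:
  (-5x^2)(5x^2 - 4x + 8) = -25x^4 + 20x^3 - 40x^2
  (-2x)(5x^2 - 4x + 8) = -10x^3 + 8x^2 - 16x
  (-6)(5x^2 - 4x + 8) = -30x^2 + 24x - 48
Sum: -25x^4 + 10x^3 - 62x^2 + 8x - 48


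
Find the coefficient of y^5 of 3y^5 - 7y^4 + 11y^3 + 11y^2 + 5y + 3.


Read off the coefficient of y^5: 3


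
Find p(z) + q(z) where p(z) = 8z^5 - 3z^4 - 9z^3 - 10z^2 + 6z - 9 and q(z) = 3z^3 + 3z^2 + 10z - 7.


Align terms by degree and add:
  8z^5 - 3z^4 - 9z^3 - 10z^2 + 6z - 9
+ 3z^3 + 3z^2 + 10z - 7
= 8z^5 - 3z^4 - 6z^3 - 7z^2 + 16z - 16


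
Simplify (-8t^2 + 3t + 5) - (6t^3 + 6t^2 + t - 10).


Distribute the minus sign:
  (-8t^2 + 3t + 5)
- (6t^3 + 6t^2 + t - 10)
Negate second polynomial: -6t^3 - 6t^2 - t + 10
Add: -6t^3 - 14t^2 + 2t + 15


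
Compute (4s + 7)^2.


Expand (4s + 7)^2 by repeated multiplication:
= 16s^2 + 56s + 49


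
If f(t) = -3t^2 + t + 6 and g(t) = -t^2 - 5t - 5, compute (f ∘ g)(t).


Substitute g(t) into f:
f(g(t)) = -3*(-t^2 - 5t - 5)^2 + 1*(-t^2 - 5t - 5) + 6
(-t^2 - 5t - 5)^2 = t^4 + 10t^3 + 35t^2 + 50t + 25
Expand and combine: -3t^4 - 30t^3 - 106t^2 - 155t - 74


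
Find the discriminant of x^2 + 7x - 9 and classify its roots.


D = b^2 - 4ac = (7)^2 - 4(1)(-9) = 49 + 36 = 85
Since D > 0: two distinct irrational roots


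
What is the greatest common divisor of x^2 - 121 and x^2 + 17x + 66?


Factor each:
  x^2 - 121 = (x + 11)(x - 11)
  x^2 + 17x + 66 = (x + 11)(x + 6)
Common monic factor: x + 11


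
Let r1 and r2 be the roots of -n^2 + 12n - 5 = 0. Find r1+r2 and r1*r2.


For an^2+bn+c=0: sum = -b/a, product = c/a.
a=-1, b=12, c=-5
Sum = -(12)/-1 = 12
Product = (-5)/-1 = 5


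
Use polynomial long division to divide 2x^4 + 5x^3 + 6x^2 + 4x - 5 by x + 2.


(2x^4 + 5x^3 + 6x^2 + 4x - 5) / (x + 2)
Step 1: 2x^3 * (x + 2) = 2x^4 + 4x^3; subtract.
Step 2: x^2 * (x + 2) = x^3 + 2x^2; subtract.
Step 3: 4x * (x + 2) = 4x^2 + 8x; subtract.
Step 4: -4 * (x + 2) = -4x - 8; subtract.
Quotient: 2x^3 + x^2 + 4x - 4, Remainder: 3


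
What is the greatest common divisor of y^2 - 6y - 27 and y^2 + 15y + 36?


Factor each:
  y^2 - 6y - 27 = (y + 3)(y - 9)
  y^2 + 15y + 36 = (y + 3)(y + 12)
Common monic factor: y + 3


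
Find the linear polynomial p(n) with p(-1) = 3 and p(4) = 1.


p(n) = mn + b. Using p(-1)=3, p(4)=1:
m = (3 - 1)/(-1 - 4) = 2/-5 = -2/5
b = 3 - m*(-1) = 3 - 2/5 = 13/5
p(n) = -(2/5)n + (13/5)


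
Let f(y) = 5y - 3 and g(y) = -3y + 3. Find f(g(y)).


Substitute g(y) into f:
f(g(y)) = 5*(-3y + 3) + (-3)
Expand and combine: -15y + 12


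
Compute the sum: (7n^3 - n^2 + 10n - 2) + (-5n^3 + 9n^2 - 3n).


Align terms by degree and add:
  7n^3 - n^2 + 10n - 2
  -5n^3 + 9n^2 - 3n
= 2n^3 + 8n^2 + 7n - 2


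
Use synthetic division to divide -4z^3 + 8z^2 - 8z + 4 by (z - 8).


Synthetic division with c = 8. Coefficients: -4, 8, -8, 4
Bring down -4.
  -4 * 8 = -32; -32 + 8 = -24
  -24 * 8 = -192; -192 - 8 = -200
  -200 * 8 = -1600; -1600 + 4 = -1596
Quotient: -4z^2 - 24z - 200, Remainder: -1596


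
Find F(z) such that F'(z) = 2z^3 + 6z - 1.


Reverse power rule on each term:
  ∫ 2z^3 dz = (1/2)z^4
  ∫ 6z dz = 3z^2
  ∫ -1 dz = -z
F(z) = (1/2)z^4 + 3z^2 - z + C


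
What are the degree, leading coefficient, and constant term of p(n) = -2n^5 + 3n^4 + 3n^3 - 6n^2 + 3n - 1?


Highest power of n is 5, with coefficient -2. Constant term is -1.
Degree = 5, leading coefficient = -2, constant term = -1


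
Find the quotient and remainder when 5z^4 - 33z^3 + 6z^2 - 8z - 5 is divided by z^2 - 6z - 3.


(5z^4 - 33z^3 + 6z^2 - 8z - 5) / (z^2 - 6z - 3)
Step 1: 5z^2 * (z^2 - 6z - 3) = 5z^4 - 30z^3 - 15z^2; subtract.
Step 2: -3z * (z^2 - 6z - 3) = -3z^3 + 18z^2 + 9z; subtract.
Step 3: 3 * (z^2 - 6z - 3) = 3z^2 - 18z - 9; subtract.
Quotient: 5z^2 - 3z + 3, Remainder: z + 4


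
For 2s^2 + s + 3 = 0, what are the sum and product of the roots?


For as^2+bs+c=0: sum = -b/a, product = c/a.
a=2, b=1, c=3
Sum = -(1)/2 = -1/2
Product = (3)/2 = 3/2


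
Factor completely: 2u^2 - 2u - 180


Roots satisfy r1 + r2 = -b/a = 1 and r1*r2 = c/a = -90.
So r1 = 10, r2 = -9.
2u^2 - 2u - 180 = 2(u - r1)(u - r2) = 2(u - 10)(u + 9)


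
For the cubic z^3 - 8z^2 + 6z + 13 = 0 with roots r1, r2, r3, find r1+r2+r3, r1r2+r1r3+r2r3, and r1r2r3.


Monic cubic z^3+bz^2+cz+d=0: sum=-b, pairwise sum=c, product=-d.
b=-8, c=6, d=13
r1+r2+r3 = 8
r1r2+r1r3+r2r3 = 6
r1r2r3 = -13


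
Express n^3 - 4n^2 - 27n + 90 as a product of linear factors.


Try integer roots (divisors of 90). n=-5: p(-5)=0.
Divide out (n + 5): quotient is n^2 - 9n + 18.
Factor the quadratic: (n - 3)(n - 6)
Result: (n + 5)(n - 3)(n - 6)


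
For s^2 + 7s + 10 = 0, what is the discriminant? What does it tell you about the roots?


D = b^2 - 4ac = (7)^2 - 4(1)(10) = 49 - 40 = 9
Since D > 0: two distinct rational roots


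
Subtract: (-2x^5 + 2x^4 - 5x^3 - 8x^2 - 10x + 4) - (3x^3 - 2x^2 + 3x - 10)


Distribute the minus sign:
  (-2x^5 + 2x^4 - 5x^3 - 8x^2 - 10x + 4)
- (3x^3 - 2x^2 + 3x - 10)
Negate second polynomial: -3x^3 + 2x^2 - 3x + 10
Add: -2x^5 + 2x^4 - 8x^3 - 6x^2 - 13x + 14


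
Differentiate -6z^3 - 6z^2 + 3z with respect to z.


Apply the power rule term by term:
  d/dz(-6z^3) = -18z^2
  d/dz(-6z^2) = -12z
  d/dz(3z) = 3
p'(z) = -18z^2 - 12z + 3


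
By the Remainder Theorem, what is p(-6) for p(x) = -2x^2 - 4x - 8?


By the Remainder Theorem, the remainder equals p(-6):
  -2*(-6)^2 = -72
  -4*(-6)^1 = 24
  constant: -8
Sum: -72 + 24 - 8 = -56


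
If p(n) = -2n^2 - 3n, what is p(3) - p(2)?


p(3) = -27
p(2) = -14
p(3) - p(2) = -27 + 14 = -13


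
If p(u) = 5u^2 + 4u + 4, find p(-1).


Using direct substitution:
  5 * (-1)^2 = 5
  4 * (-1)^1 = -4
  constant: 4
Sum = 5 - 4 + 4 = 5


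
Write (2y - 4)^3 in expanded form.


Expand (2y - 4)^3 by repeated multiplication:
  (2y - 4)^2 = 4y^2 - 16y + 16
= 8y^3 - 48y^2 + 96y - 64


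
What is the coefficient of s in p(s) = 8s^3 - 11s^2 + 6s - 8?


Read off the coefficient of s: 6


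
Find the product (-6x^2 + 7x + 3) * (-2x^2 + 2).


Distribute each term of the first polynomial:
  (-6x^2)(-2x^2 + 2) = 12x^4 - 12x^2
  (7x)(-2x^2 + 2) = -14x^3 + 14x
  (3)(-2x^2 + 2) = -6x^2 + 6
Sum: 12x^4 - 14x^3 - 18x^2 + 14x + 6


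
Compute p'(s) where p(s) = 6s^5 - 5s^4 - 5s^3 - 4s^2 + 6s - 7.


Apply the power rule term by term:
  d/ds(6s^5) = 30s^4
  d/ds(-5s^4) = -20s^3
  d/ds(-5s^3) = -15s^2
  d/ds(-4s^2) = -8s
  d/ds(6s) = 6
  d/ds(-7) = 0
p'(s) = 30s^4 - 20s^3 - 15s^2 - 8s + 6


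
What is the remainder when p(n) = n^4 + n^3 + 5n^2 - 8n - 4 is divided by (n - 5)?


By the Remainder Theorem, the remainder equals p(5):
  1*(5)^4 = 625
  1*(5)^3 = 125
  5*(5)^2 = 125
  -8*(5)^1 = -40
  constant: -4
Sum: 625 + 125 + 125 - 40 - 4 = 831


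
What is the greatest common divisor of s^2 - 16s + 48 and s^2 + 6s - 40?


Factor each:
  s^2 - 16s + 48 = (s - 4)(s - 12)
  s^2 + 6s - 40 = (s - 4)(s + 10)
Common monic factor: s - 4


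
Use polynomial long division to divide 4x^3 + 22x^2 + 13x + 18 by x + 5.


(4x^3 + 22x^2 + 13x + 18) / (x + 5)
Step 1: 4x^2 * (x + 5) = 4x^3 + 20x^2; subtract.
Step 2: 2x * (x + 5) = 2x^2 + 10x; subtract.
Step 3: 3 * (x + 5) = 3x + 15; subtract.
Quotient: 4x^2 + 2x + 3, Remainder: 3


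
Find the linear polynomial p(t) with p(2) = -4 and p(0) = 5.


p(t) = mt + b. Using p(2)=-4, p(0)=5:
m = (-4 - 5)/(2) = -9/2 = -9/2
b = -4 - m*(2) = -4 + 9 = 5
p(t) = -(9/2)t + 5


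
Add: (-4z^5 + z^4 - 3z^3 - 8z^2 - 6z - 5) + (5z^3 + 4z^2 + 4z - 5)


Align terms by degree and add:
  -4z^5 + z^4 - 3z^3 - 8z^2 - 6z - 5
+ 5z^3 + 4z^2 + 4z - 5
= -4z^5 + z^4 + 2z^3 - 4z^2 - 2z - 10


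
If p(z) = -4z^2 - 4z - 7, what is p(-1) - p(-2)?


p(-1) = -7
p(-2) = -15
p(-1) - p(-2) = -7 + 15 = 8


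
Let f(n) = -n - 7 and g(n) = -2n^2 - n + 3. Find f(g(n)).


Substitute g(n) into f:
f(g(n)) = -1*(-2n^2 - n + 3) + (-7)
Expand and combine: 2n^2 + n - 10


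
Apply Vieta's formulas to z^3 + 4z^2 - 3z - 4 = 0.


Monic cubic z^3+bz^2+cz+d=0: sum=-b, pairwise sum=c, product=-d.
b=4, c=-3, d=-4
r1+r2+r3 = -4
r1r2+r1r3+r2r3 = -3
r1r2r3 = 4


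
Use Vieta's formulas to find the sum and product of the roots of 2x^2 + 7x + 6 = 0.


For ax^2+bx+c=0: sum = -b/a, product = c/a.
a=2, b=7, c=6
Sum = -(7)/2 = -7/2
Product = (6)/2 = 3


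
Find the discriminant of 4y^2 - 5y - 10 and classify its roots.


D = b^2 - 4ac = (-5)^2 - 4(4)(-10) = 25 + 160 = 185
Since D > 0: two distinct irrational roots


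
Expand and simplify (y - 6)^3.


Expand (y - 6)^3 by repeated multiplication:
  (y - 6)^2 = y^2 - 12y + 36
= y^3 - 18y^2 + 108y - 216


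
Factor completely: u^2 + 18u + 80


Roots satisfy r1 + r2 = -b/a = -18 and r1*r2 = c/a = 80.
So r1 = -8, r2 = -10.
u^2 + 18u + 80 = (u - r1)(u - r2) = (u + 8)(u + 10)


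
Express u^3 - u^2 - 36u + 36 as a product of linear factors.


Try integer roots (divisors of 36). u=1: p(1)=0.
Divide out (u - 1): quotient is u^2 - 36.
Factor the quadratic: (u + 6)(u - 6)
Result: (u - 1)(u + 6)(u - 6)


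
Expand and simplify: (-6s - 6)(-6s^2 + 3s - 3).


Distribute each term of the first polynomial:
  (-6s)(-6s^2 + 3s - 3) = 36s^3 - 18s^2 + 18s
  (-6)(-6s^2 + 3s - 3) = 36s^2 - 18s + 18
Sum: 36s^3 + 18s^2 + 18


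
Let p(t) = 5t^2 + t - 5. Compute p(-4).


Using direct substitution:
  5 * (-4)^2 = 80
  1 * (-4)^1 = -4
  constant: -5
Sum = 80 - 4 - 5 = 71


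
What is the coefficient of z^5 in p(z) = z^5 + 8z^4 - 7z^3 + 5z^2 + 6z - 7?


Read off the coefficient of z^5: 1


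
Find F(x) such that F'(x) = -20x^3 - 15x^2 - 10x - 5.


Reverse power rule on each term:
  ∫ -20x^3 dx = -5x^4
  ∫ -15x^2 dx = -5x^3
  ∫ -10x dx = -5x^2
  ∫ -5 dx = -5x
F(x) = -5x^4 - 5x^3 - 5x^2 - 5x + C


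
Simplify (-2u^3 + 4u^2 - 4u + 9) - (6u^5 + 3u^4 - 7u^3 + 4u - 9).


Distribute the minus sign:
  (-2u^3 + 4u^2 - 4u + 9)
- (6u^5 + 3u^4 - 7u^3 + 4u - 9)
Negate second polynomial: -6u^5 - 3u^4 + 7u^3 - 4u + 9
Add: -6u^5 - 3u^4 + 5u^3 + 4u^2 - 8u + 18


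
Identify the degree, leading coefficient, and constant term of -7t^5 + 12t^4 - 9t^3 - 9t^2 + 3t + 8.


Highest power of t is 5, with coefficient -7. Constant term is 8.
Degree = 5, leading coefficient = -7, constant term = 8


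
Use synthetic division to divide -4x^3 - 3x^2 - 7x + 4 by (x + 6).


Synthetic division with c = -6. Coefficients: -4, -3, -7, 4
Bring down -4.
  -4 * -6 = 24; 24 - 3 = 21
  21 * -6 = -126; -126 - 7 = -133
  -133 * -6 = 798; 798 + 4 = 802
Quotient: -4x^2 + 21x - 133, Remainder: 802
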